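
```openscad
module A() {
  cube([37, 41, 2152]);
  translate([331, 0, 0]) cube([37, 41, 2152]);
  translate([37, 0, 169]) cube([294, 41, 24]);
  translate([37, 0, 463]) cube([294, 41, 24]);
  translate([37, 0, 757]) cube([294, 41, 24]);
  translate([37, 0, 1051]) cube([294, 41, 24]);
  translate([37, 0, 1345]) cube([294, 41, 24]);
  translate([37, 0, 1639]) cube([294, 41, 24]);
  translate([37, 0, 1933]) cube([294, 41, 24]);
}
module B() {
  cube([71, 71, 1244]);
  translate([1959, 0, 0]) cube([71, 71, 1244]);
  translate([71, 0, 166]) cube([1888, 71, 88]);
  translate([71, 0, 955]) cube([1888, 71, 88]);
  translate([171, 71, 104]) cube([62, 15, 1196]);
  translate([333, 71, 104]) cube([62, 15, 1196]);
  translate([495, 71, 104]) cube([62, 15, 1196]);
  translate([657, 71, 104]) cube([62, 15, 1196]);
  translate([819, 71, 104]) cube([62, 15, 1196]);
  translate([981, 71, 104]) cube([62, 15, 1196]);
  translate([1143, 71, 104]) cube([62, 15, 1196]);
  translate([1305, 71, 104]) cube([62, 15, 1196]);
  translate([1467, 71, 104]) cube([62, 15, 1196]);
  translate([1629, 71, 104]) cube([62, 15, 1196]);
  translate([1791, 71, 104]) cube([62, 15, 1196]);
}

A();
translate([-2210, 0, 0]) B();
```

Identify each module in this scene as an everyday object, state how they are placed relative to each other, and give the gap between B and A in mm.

The fence section's nearest face is 180 mm from the ladder's −x face.

A is a ladder. B is a fence section. The fence section is on the floor beside the ladder on its −x side. The gap between the fence section and the ladder is 180 mm.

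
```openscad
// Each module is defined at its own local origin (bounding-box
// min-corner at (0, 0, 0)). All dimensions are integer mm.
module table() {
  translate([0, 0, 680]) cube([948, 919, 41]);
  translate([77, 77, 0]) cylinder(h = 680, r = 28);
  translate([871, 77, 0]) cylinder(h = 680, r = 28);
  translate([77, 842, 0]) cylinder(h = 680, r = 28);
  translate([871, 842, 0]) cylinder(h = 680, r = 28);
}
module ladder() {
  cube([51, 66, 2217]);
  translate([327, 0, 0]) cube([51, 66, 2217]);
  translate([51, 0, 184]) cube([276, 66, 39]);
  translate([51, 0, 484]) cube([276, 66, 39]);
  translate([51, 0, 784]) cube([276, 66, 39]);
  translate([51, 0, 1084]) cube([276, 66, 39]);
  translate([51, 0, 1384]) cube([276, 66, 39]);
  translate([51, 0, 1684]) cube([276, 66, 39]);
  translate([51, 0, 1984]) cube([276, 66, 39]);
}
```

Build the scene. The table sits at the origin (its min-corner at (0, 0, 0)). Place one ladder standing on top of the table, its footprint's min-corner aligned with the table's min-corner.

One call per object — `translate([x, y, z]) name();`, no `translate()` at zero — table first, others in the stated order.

table();
translate([0, 0, 721]) ladder();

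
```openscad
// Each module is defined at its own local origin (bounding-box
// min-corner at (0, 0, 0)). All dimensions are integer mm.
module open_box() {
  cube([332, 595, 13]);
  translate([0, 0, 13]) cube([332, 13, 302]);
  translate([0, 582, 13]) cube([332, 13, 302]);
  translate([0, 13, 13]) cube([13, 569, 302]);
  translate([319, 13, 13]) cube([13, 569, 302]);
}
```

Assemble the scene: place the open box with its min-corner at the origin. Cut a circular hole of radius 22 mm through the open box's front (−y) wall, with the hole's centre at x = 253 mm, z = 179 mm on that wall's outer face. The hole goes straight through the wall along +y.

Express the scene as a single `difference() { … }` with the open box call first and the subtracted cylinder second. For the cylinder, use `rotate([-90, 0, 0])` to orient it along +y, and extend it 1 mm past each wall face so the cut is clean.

difference() {
  open_box();
  translate([253, -1, 179]) rotate([-90, 0, 0]) cylinder(h = 15, r = 22);
}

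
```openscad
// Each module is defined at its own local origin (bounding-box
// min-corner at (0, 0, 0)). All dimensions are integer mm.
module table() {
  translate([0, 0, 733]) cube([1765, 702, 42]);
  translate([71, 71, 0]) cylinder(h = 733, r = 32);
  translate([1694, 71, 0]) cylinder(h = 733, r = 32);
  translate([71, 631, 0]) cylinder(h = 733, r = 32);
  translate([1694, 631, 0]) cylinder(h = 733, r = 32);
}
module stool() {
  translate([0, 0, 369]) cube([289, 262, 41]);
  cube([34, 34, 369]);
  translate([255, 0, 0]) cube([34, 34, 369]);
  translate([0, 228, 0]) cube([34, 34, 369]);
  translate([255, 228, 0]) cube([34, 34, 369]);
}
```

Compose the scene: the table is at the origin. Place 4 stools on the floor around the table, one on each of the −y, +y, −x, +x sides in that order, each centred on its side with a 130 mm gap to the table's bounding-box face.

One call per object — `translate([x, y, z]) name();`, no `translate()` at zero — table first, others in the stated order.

table();
translate([738, -392, 0]) stool();
translate([738, 832, 0]) stool();
translate([-419, 220, 0]) stool();
translate([1895, 220, 0]) stool();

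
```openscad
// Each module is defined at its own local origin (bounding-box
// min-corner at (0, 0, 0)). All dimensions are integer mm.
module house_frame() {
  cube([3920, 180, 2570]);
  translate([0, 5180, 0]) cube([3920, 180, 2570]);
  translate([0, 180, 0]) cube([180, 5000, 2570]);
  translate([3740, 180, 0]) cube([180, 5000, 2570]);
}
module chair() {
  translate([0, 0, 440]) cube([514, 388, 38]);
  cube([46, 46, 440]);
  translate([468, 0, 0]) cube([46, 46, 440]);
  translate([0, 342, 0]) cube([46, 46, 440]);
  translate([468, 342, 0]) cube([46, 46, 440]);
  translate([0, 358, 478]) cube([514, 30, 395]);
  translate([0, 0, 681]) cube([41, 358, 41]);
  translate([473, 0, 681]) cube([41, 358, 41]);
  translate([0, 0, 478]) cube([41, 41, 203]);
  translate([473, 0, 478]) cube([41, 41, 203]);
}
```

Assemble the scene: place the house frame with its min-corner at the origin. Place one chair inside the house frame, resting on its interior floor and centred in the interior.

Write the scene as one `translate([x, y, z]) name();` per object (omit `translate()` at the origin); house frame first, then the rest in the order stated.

house_frame();
translate([1703, 2486, 0]) chair();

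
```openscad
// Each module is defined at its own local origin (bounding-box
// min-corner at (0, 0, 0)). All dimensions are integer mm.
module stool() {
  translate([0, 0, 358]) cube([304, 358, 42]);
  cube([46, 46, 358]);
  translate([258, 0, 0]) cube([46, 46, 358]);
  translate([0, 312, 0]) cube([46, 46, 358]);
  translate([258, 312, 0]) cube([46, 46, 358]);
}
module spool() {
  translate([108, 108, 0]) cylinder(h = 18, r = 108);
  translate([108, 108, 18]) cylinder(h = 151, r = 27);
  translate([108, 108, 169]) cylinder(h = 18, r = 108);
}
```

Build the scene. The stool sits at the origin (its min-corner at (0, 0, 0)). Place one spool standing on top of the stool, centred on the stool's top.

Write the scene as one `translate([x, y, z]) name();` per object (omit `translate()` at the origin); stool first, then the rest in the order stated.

stool();
translate([44, 71, 400]) spool();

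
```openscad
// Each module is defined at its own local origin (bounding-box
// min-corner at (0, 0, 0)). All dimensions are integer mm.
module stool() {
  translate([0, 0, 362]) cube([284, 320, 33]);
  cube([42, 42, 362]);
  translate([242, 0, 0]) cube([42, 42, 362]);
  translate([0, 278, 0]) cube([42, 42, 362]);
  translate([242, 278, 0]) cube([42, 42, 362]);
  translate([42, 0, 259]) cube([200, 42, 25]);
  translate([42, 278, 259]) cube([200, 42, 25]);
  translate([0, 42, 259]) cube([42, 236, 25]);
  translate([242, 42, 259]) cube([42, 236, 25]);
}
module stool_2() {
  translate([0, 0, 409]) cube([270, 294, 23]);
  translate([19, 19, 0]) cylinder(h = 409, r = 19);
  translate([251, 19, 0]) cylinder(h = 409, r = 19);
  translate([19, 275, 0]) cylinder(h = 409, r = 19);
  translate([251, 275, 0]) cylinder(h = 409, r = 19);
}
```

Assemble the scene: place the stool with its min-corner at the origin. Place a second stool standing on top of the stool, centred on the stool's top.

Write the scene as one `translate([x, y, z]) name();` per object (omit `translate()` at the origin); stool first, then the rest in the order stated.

stool();
translate([7, 13, 395]) stool_2();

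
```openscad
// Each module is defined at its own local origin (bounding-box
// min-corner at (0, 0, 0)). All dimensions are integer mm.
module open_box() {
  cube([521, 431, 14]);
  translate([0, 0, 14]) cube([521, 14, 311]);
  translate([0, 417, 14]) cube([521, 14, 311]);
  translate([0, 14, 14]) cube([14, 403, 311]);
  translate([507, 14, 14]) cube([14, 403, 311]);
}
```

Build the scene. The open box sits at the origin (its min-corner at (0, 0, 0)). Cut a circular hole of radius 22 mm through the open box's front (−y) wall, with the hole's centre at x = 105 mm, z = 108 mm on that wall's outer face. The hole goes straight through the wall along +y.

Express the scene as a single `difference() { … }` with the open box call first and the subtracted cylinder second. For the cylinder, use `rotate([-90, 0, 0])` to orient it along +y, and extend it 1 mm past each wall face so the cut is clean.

difference() {
  open_box();
  translate([105, -1, 108]) rotate([-90, 0, 0]) cylinder(h = 16, r = 22);
}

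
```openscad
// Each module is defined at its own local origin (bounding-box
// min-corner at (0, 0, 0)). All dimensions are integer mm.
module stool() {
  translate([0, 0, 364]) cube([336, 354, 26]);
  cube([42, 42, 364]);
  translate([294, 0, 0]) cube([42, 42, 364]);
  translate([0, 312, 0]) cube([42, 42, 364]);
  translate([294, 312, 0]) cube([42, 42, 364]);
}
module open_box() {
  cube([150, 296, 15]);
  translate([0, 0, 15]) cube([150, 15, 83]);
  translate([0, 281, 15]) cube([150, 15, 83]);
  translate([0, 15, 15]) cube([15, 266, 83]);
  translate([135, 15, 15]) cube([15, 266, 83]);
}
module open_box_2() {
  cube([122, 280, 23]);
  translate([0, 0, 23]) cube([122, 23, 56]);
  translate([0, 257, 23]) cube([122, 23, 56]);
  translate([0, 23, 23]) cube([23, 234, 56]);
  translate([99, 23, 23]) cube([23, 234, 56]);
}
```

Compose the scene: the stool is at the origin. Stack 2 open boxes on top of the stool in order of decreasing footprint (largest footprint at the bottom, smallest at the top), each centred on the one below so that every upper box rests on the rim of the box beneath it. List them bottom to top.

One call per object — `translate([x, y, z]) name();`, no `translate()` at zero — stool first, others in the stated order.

stool();
translate([93, 29, 390]) open_box();
translate([107, 37, 488]) open_box_2();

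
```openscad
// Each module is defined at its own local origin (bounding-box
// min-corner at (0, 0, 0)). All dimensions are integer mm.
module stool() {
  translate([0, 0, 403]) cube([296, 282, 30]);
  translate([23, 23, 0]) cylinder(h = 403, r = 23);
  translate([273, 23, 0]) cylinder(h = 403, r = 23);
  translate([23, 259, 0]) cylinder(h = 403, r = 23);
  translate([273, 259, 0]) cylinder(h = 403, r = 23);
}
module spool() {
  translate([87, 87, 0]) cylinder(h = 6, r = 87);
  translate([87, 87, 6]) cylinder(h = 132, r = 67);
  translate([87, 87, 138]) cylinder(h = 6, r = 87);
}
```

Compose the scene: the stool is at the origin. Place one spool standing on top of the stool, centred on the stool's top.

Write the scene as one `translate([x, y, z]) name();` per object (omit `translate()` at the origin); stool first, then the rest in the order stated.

stool();
translate([61, 54, 433]) spool();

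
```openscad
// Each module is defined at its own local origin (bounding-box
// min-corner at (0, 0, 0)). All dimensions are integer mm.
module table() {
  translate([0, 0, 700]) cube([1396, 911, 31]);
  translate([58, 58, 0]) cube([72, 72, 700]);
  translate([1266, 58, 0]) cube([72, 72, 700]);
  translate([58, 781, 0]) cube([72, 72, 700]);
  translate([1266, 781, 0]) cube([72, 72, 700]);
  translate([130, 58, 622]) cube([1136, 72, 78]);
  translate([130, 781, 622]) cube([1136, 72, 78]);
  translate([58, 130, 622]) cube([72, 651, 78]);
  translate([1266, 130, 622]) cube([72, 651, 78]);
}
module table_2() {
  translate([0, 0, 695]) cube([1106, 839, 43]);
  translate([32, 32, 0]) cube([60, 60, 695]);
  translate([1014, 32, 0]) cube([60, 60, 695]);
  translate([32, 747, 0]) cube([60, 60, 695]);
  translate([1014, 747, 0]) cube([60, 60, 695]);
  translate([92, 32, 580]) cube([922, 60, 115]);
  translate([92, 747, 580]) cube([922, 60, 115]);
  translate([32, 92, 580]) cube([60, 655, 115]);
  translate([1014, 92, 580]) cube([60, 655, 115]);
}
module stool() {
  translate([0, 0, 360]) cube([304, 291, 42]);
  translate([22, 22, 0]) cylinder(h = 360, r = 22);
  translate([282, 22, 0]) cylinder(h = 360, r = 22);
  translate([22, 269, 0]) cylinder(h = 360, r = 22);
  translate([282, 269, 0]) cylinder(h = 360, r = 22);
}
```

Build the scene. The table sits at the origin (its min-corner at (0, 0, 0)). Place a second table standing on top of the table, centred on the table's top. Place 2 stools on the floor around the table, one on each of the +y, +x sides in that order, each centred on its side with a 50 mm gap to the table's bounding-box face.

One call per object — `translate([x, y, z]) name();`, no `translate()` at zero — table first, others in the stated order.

table();
translate([145, 36, 731]) table_2();
translate([546, 961, 0]) stool();
translate([1446, 310, 0]) stool();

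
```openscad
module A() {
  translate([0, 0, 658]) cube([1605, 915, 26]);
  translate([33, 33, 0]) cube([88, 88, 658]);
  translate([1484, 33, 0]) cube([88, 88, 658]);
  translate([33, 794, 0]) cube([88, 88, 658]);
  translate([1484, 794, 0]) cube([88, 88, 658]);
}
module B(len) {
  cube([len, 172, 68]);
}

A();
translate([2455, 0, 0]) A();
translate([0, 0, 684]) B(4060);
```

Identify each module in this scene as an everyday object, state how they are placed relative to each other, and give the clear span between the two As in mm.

Second table starts at x = 2455; first ends at x = 1605; clear span = 2455 − 1605 = 850 mm.

A is a table. B is a beam. A beam spans the tops of two tables. The clear span between the two tables is 850 mm.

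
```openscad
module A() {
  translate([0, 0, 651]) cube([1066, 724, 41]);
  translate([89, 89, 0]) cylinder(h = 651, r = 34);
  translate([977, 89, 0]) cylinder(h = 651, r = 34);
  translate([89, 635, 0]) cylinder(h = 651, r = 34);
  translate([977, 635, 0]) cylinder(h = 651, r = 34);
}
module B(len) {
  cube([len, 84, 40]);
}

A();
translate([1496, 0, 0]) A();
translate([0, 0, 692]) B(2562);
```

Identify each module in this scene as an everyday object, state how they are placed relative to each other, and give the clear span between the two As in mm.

A is a table. B is a beam. A beam spans the tops of two tables. The clear span between the two tables is 430 mm.

Second table starts at x = 1496; first ends at x = 1066; clear span = 1496 − 1066 = 430 mm.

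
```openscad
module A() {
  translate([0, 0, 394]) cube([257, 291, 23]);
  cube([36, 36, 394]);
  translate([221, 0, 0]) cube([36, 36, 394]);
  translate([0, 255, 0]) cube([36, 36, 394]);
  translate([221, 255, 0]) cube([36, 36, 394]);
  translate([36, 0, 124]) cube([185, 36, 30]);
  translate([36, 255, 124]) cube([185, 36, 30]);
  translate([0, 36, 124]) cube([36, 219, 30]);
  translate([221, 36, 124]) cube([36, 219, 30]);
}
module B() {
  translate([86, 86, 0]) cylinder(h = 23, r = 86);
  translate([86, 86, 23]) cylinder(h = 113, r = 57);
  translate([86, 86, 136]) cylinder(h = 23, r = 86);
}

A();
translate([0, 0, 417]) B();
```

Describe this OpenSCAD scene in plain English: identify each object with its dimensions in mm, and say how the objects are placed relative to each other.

A is a simple wooden stool: a rectangular seat 257 mm (x) by 291 mm (y), 23 mm thick, top face at z = 417 mm, on four square legs, each 36×36 mm in cross-section. The legs rest on z = 0, each flush with a corner of the seat. Four stretchers, 36 mm wide and 30 mm tall, connect adjacent legs with their undersides at z = 124 mm, each running between the inner faces of the legs it joins and aligned with the legs' outer faces on the other axis.

B is a spool: two coaxial disc flanges of radius 86 mm and thickness 23 mm, joined by a core cylinder of radius 57 mm and height 113 mm. The lower flange rests on z = 0 and the three cylinders share a vertical axis.

The spool is on top of the stool.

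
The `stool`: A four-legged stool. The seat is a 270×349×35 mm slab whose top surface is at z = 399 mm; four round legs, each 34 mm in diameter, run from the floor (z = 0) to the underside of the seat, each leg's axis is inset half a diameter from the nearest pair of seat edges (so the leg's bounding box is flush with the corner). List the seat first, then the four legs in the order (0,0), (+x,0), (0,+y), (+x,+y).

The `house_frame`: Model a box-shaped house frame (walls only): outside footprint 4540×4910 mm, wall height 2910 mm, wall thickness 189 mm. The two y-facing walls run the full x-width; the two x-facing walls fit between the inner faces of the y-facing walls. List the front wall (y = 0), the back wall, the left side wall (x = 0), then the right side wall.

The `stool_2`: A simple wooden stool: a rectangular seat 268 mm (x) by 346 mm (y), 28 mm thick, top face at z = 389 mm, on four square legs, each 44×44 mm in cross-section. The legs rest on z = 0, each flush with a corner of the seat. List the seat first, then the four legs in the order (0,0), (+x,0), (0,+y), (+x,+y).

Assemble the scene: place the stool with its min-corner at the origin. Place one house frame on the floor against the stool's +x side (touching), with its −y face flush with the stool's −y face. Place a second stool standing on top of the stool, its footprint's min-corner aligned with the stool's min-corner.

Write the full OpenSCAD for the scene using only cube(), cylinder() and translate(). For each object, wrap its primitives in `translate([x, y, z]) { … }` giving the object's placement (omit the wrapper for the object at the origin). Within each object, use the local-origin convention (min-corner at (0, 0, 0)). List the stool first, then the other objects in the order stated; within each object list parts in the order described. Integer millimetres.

translate([0, 0, 364]) cube([270, 349, 35]);
translate([17, 17, 0]) cylinder(h = 364, r = 17);
translate([253, 17, 0]) cylinder(h = 364, r = 17);
translate([17, 332, 0]) cylinder(h = 364, r = 17);
translate([253, 332, 0]) cylinder(h = 364, r = 17);
translate([270, 0, 0]) {
  cube([4540, 189, 2910]);
  translate([0, 4721, 0]) cube([4540, 189, 2910]);
  translate([0, 189, 0]) cube([189, 4532, 2910]);
  translate([4351, 189, 0]) cube([189, 4532, 2910]);
}
translate([0, 0, 399]) {
  translate([0, 0, 361]) cube([268, 346, 28]);
  cube([44, 44, 361]);
  translate([224, 0, 0]) cube([44, 44, 361]);
  translate([0, 302, 0]) cube([44, 44, 361]);
  translate([224, 302, 0]) cube([44, 44, 361]);
}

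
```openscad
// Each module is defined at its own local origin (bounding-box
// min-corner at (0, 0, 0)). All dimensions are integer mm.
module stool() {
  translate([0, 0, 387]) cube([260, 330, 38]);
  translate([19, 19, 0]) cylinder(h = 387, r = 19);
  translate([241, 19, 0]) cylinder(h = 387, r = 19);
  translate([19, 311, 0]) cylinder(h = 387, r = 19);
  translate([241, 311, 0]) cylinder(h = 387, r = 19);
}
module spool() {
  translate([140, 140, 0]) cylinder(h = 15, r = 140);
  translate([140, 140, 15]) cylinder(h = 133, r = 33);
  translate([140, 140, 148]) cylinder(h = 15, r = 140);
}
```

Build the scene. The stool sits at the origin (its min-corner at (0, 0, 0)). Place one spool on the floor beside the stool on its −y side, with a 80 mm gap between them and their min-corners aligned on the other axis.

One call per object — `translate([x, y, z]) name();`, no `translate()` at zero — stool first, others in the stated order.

stool();
translate([0, -360, 0]) spool();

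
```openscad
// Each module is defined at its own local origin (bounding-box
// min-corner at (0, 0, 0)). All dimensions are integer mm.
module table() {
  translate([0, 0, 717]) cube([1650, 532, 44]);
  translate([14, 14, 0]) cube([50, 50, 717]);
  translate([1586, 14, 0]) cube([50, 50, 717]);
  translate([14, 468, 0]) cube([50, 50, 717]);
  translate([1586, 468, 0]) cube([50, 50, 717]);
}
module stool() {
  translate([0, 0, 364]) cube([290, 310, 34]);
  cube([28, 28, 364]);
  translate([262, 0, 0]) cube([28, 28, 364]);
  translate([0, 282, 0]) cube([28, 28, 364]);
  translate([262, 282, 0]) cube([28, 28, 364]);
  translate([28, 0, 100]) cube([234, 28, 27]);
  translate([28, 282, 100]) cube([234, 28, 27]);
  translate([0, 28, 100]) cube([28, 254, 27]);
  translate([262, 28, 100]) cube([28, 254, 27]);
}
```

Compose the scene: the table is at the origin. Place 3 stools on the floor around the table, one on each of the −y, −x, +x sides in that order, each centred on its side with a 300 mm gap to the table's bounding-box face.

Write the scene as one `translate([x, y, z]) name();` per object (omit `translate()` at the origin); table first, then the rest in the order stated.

table();
translate([680, -610, 0]) stool();
translate([-590, 111, 0]) stool();
translate([1950, 111, 0]) stool();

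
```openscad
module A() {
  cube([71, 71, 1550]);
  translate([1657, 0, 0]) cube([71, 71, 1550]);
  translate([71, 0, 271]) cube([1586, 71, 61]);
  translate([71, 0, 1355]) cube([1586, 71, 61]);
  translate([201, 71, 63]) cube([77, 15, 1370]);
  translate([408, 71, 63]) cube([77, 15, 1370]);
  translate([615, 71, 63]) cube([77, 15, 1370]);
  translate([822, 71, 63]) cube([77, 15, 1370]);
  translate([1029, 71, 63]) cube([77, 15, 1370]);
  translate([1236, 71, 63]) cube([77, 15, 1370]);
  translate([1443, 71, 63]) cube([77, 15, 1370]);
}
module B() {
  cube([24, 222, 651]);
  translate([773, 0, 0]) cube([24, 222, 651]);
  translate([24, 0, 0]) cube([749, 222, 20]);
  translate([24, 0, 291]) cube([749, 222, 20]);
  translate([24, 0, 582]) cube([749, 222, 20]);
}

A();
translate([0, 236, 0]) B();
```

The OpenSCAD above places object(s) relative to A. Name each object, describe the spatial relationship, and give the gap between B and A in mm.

A is a fence section. B is a bookshelf. The bookshelf is on the floor beside the fence section on its +y side. The gap between the bookshelf and the fence section is 150 mm.

The bookshelf's nearest face is 150 mm from the fence section's +y face.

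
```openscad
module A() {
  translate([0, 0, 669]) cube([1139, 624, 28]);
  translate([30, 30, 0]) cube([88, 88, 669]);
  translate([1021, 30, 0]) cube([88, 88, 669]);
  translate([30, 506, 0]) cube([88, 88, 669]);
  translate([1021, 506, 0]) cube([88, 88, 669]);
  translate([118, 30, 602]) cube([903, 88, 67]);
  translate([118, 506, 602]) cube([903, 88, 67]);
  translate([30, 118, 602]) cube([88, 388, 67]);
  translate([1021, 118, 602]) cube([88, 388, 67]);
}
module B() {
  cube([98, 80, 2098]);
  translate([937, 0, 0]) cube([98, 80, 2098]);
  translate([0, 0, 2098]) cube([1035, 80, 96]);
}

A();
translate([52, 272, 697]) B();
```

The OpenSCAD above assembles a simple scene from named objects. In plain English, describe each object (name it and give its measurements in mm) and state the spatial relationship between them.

A is a table with a 1139×624 mm rectangular top, 28 mm thick, top surface at z = 697 mm, supported by four 88×88 mm square legs, each inset 30 mm from the nearest pair of top edges, running from the floor. Four apron rails, 88 mm thick and 67 mm tall, run between adjacent legs with their top edges flush with the underside of the top and their outer faces flush with the legs' outer faces.

B is a door frame. The clear opening is 839 mm wide and 2098 mm high. Two 98 mm wide jambs, 80 mm deep, stand either side of the opening from the floor to the top of the opening. A 96 mm thick head sits across the top of both jambs, spanning the full outside width of the frame.

The door frame is on top of the table, centred.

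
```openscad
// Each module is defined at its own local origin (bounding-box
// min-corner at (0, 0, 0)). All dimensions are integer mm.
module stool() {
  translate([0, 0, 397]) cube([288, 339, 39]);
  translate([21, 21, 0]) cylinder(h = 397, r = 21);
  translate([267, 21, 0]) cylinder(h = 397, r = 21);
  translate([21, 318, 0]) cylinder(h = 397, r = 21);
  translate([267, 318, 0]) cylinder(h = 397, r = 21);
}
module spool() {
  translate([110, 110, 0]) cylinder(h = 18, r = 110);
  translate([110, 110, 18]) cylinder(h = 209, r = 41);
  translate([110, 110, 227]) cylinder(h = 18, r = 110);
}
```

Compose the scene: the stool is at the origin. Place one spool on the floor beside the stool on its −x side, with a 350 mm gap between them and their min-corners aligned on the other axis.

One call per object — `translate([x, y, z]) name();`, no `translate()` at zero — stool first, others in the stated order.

stool();
translate([-570, 0, 0]) spool();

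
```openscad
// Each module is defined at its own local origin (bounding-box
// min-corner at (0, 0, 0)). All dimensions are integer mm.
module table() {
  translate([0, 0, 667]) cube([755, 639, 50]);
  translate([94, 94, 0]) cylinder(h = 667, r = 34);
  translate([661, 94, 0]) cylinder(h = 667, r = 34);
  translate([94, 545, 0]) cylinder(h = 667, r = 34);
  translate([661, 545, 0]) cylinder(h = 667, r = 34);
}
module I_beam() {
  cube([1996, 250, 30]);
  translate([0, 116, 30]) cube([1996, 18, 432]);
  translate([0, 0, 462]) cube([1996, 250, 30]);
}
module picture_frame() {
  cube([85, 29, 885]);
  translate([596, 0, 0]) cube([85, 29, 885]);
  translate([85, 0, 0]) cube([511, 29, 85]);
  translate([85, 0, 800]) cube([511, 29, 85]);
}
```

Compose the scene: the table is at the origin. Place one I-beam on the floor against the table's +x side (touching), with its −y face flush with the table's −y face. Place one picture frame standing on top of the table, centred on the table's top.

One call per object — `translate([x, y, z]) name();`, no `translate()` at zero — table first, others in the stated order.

table();
translate([755, 0, 0]) I_beam();
translate([37, 305, 717]) picture_frame();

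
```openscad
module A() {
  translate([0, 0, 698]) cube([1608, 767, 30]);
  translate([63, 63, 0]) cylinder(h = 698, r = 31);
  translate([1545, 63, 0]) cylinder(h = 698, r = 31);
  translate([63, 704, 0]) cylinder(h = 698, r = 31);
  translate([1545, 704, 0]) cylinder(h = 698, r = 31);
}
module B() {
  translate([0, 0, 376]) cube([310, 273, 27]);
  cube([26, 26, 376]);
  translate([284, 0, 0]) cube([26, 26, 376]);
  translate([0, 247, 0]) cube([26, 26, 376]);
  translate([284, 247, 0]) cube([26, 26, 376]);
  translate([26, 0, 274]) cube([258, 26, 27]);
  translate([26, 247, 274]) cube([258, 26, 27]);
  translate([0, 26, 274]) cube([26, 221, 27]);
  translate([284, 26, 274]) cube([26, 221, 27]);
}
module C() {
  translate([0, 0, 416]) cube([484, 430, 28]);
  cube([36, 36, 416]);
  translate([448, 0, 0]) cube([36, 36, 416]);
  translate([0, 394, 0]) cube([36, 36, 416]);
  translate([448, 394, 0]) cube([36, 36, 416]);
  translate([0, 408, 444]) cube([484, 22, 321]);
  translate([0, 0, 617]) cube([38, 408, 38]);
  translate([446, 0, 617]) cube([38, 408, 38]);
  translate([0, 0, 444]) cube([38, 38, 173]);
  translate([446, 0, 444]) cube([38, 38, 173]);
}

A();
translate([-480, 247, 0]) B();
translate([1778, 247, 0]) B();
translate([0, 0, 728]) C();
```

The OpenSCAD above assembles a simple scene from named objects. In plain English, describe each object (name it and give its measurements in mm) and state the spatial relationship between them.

A is a rectangular dining table. The top is 1608×767×30 mm with its upper surface at z = 728 mm. It stands on four round legs of 62 mm diameter, each leg's bounding box inset 32 mm from the nearest pair of top edges, running from the floor to the underside of the top.

B is a simple wooden stool: a rectangular seat 310 mm (x) by 273 mm (y), 27 mm thick, top face at z = 403 mm, on four square legs, each 26×26 mm in cross-section. The legs rest on z = 0, each flush with a corner of the seat. Four stretchers, 26 mm wide and 27 mm tall, connect adjacent legs with their undersides at z = 274 mm, each running between the inner faces of the legs it joins and aligned with the legs' outer faces on the other axis.

C is a chair. The seat is a 484×430×28 mm slab with its top at z = 444 mm, on four 36×36 mm corner legs (flush with the seat edges, standing on z = 0). A flat backrest 22 mm thick, 321 mm tall, spans the full seat width and rises from the seat top along its +y edge, rear face flush with the rear of the seat. Two armrests of 38×38 mm section run along each side from the seat's front edge to the front of the backrest, top faces 211 mm above the seat top and outer faces flush with the seat's x-edges; a 38×38 mm post under the front of each armrest stands on the seat at the front corner.

Two stools sit around the table at the −x, +x sides. The chair is on top of the table.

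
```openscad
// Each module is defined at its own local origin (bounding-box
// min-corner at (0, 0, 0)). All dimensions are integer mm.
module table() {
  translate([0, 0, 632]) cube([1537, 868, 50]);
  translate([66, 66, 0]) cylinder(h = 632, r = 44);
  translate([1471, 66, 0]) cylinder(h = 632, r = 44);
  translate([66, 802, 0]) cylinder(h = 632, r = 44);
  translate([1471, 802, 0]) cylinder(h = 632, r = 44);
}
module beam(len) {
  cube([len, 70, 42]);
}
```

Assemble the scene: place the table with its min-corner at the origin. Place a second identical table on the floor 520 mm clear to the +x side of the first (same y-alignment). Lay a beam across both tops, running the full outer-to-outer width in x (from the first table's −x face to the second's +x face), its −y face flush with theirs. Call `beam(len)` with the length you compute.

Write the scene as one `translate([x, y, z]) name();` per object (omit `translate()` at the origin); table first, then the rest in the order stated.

table();
translate([2057, 0, 0]) table();
translate([0, 0, 682]) beam(3594);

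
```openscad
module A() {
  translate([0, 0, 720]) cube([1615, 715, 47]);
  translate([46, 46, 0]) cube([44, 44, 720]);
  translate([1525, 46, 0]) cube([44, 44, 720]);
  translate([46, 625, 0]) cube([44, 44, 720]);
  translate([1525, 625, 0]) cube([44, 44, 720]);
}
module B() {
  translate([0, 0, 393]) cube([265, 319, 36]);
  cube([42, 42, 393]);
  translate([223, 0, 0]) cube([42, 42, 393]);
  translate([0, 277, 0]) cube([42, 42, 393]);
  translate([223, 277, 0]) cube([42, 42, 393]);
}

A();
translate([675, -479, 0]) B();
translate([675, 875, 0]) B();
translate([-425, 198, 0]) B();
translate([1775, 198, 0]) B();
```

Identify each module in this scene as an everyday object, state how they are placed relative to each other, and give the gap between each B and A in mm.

Each stool's nearest face is 160 mm from the table's bounding box.

A is a table. B is a stool. Four stools sit around the table at the −y, +y, −x, +x sides. The gap between each stool and the table is 160 mm.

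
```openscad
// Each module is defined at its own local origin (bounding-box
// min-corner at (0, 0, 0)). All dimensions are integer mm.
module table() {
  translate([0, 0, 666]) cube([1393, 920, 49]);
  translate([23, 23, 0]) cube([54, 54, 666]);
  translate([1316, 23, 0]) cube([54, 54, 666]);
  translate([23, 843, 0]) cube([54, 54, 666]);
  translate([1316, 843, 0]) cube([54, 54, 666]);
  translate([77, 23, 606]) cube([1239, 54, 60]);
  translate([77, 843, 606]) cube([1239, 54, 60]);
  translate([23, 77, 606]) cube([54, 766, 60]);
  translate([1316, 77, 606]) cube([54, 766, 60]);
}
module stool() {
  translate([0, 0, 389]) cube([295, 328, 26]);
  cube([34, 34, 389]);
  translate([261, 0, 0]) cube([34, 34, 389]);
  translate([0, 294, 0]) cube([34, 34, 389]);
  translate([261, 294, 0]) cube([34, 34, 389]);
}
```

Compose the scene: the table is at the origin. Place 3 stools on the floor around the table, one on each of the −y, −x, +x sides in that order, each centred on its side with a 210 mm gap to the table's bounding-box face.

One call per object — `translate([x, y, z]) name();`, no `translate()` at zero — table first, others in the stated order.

table();
translate([549, -538, 0]) stool();
translate([-505, 296, 0]) stool();
translate([1603, 296, 0]) stool();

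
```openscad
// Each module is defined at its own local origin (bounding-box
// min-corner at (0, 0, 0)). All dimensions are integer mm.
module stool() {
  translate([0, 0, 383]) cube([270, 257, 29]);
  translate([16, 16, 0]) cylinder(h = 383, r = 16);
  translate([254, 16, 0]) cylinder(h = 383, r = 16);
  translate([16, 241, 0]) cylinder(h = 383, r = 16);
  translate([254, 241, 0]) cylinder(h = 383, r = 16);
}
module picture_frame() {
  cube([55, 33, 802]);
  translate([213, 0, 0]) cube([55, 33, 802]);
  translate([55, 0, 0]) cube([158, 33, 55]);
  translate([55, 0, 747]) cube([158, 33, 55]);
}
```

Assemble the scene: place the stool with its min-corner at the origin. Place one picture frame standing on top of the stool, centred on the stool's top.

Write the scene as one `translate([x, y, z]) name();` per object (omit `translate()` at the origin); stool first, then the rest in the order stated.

stool();
translate([1, 112, 412]) picture_frame();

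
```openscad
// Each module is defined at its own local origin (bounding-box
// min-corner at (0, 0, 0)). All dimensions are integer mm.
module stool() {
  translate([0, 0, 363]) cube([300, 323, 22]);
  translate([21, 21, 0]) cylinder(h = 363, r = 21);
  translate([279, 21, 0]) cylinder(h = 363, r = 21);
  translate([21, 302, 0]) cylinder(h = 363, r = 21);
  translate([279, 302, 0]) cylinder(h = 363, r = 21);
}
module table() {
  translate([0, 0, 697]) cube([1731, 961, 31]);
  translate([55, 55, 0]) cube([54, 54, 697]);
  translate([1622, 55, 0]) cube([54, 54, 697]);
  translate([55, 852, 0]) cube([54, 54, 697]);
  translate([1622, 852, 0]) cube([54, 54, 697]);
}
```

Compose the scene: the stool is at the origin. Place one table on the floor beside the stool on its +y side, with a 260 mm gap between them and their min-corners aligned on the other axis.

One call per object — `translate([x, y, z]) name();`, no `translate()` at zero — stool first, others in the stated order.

stool();
translate([0, 583, 0]) table();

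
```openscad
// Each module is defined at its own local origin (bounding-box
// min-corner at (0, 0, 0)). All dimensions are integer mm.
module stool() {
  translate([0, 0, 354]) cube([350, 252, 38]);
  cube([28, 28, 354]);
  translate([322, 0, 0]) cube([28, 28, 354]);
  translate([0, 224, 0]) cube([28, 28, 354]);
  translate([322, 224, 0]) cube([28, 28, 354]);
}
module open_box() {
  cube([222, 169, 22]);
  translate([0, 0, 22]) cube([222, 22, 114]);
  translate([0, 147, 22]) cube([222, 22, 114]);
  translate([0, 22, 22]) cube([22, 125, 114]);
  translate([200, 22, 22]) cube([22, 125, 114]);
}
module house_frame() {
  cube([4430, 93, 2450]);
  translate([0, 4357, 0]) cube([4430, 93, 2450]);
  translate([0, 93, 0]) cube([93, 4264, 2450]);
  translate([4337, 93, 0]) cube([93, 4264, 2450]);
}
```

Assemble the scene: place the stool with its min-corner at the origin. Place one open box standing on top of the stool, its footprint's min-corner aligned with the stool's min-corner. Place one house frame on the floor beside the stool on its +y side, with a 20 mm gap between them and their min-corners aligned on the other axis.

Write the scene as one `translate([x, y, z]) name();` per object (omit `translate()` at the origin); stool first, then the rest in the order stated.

stool();
translate([0, 0, 392]) open_box();
translate([0, 272, 0]) house_frame();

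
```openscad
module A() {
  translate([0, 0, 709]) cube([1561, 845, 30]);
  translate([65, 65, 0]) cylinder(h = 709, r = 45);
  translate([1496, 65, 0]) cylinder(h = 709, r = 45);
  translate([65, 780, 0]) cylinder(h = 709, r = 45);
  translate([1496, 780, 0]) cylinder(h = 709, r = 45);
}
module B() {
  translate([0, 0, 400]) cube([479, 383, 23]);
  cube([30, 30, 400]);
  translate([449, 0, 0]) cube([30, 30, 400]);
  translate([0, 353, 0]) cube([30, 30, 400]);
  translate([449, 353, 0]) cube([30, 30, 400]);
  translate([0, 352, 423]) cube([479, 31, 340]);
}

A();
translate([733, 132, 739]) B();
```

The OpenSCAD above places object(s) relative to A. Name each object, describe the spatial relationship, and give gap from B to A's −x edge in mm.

A is a table. B is a chair. The chair is on top of the table. The gap from the chair to the table's −x edge is 733 mm.

The chair's min-x is at 733; the table's min-x is 0; gap = 733 mm.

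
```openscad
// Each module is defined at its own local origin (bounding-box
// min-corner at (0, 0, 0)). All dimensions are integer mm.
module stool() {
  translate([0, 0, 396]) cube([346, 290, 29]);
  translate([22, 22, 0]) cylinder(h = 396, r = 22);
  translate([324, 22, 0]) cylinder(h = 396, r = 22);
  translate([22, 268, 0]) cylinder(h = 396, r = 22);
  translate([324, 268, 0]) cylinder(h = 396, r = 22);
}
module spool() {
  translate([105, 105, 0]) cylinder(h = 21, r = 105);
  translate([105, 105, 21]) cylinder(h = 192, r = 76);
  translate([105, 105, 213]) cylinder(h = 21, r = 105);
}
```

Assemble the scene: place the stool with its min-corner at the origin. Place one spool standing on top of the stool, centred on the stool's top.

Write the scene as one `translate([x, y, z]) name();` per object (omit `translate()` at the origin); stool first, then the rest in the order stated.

stool();
translate([68, 40, 425]) spool();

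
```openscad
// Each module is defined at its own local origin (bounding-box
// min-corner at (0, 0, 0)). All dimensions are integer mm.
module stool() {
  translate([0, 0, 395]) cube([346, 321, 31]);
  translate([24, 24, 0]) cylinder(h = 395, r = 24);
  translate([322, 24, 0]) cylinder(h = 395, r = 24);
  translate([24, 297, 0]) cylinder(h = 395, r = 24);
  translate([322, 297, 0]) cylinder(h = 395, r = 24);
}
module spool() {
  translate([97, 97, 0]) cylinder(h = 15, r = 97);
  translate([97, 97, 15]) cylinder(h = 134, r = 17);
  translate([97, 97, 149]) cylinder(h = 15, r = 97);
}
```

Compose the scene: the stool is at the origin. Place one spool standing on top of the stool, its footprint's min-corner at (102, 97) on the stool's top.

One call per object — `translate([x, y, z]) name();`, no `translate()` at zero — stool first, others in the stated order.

stool();
translate([102, 97, 426]) spool();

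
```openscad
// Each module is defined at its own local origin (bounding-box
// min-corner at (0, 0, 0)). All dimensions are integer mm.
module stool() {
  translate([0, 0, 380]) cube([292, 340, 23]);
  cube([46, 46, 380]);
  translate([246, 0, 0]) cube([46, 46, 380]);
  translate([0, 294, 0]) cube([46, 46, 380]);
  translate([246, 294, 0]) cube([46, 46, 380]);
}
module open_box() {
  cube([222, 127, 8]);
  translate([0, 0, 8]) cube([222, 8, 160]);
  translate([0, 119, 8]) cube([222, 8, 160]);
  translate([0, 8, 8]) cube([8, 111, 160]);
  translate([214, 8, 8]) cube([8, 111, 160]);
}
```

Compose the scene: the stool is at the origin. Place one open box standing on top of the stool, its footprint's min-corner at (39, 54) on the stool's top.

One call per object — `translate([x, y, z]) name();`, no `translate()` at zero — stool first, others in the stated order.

stool();
translate([39, 54, 403]) open_box();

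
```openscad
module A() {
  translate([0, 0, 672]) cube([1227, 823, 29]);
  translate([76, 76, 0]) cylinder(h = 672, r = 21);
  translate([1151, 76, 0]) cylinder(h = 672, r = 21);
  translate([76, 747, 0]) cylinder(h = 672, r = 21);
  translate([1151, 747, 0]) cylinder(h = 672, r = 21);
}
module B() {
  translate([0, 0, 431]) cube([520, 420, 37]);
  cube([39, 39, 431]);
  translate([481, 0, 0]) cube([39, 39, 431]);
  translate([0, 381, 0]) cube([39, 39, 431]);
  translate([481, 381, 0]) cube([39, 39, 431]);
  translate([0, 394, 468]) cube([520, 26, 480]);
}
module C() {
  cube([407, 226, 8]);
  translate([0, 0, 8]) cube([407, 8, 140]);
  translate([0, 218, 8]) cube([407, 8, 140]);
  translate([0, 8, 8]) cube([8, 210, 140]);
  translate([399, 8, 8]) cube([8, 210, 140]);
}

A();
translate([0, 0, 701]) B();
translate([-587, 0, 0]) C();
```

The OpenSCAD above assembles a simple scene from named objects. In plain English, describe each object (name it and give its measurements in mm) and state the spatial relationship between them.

A is a rectangular dining table. The top is 1227×823×29 mm with its upper surface at z = 701 mm. It stands on four round legs of 42 mm diameter, each leg's bounding box inset 55 mm from the nearest pair of top edges, running from the floor to the underside of the top.

B is a chair: 520×420 mm seat, 37 mm thick, top at z = 468 mm, on four 39 mm square corner legs flush with the seat edges. A 26 mm thick backrest slab spans the full seat width, extending 480 mm above the seat top, its back face flush with the seat's +y edge.

C is an open-topped rectangular box: outside dimensions 407×226×148 mm, with a uniform wall and base thickness of 8 mm. The base is a full 407×226 slab on the floor; four walls sit on top of the base. The front and back walls (the −y and +y sides) span the full width; the two side walls fit between them.

The chair is on top of the table. The open box is on the floor beside the table on its −x side.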